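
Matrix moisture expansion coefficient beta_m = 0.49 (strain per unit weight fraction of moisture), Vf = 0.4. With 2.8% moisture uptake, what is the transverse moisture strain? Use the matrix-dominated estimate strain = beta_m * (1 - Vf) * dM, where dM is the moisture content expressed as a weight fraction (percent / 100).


dM = 2.8/100 = 0.028
strain = beta_m * (1-Vf) * dM = 0.49 * 0.6 * 0.028 = 0.008232

0.008232


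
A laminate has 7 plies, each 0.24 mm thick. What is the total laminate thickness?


h = n * t_ply = 7 * 0.24 = 1.68 mm

1.68 mm


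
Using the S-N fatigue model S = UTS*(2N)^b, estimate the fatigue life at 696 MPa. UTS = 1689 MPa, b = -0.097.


N = 0.5 * (S/UTS)^(1/b) = 0.5 * (696/1689)^(1/-0.097) = 4658.5695 cycles

4658.5695 cycles


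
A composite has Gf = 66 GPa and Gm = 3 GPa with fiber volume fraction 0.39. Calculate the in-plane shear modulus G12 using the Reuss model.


1/G12 = Vf/Gf + (1-Vf)/Gm = 0.39/66 + 0.61/3
G12 = 4.78 GPa

4.78 GPa


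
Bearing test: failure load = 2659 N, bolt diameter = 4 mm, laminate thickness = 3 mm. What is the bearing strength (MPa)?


sigma_br = F/(d*h) = 2659/(4*3) = 221.6 MPa

221.6 MPa


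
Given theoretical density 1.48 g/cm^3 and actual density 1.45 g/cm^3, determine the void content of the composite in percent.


Void% = (rho_theo - rho_actual)/rho_theo * 100 = (1.48 - 1.45)/1.48 * 100 = 2.03%

2.03%


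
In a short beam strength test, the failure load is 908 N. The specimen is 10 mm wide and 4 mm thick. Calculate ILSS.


ILSS = 3F/(4bh) = 3*908/(4*10*4) = 17.03 MPa

17.03 MPa


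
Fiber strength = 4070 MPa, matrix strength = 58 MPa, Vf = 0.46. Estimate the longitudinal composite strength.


sigma_1 = sigma_f*Vf + sigma_m*(1-Vf) = 4070*0.46 + 58*0.54 = 1903.5 MPa

1903.5 MPa


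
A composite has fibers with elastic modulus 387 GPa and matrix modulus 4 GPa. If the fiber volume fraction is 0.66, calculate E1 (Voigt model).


E1 = Ef*Vf + Em*(1-Vf) = 387*0.66 + 4*0.34 = 256.78 GPa

256.78 GPa


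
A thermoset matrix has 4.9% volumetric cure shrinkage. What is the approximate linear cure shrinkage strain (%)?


Linear shrinkage ≈ vol_shrink/3 = 4.9/3 = 1.633%

1.633%


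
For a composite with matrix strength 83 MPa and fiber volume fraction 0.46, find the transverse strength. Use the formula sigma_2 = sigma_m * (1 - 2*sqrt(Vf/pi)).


factor = 1 - 2*sqrt(0.46/pi) = 0.2347
sigma_2 = 83 * 0.2347 = 19.48 MPa

19.48 MPa


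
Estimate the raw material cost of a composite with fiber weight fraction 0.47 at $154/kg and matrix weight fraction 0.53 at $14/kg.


Cost = cost_f*Wf + cost_m*Wm = 154*0.47 + 14*0.53 = $79.8/kg

$79.8/kg


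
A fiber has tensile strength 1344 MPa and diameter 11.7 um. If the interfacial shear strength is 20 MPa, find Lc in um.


Lc = sigma_f * d / (2 * tau_i) = 1344 * 11.7 / (2 * 20) = 393.1 um

393.1 um


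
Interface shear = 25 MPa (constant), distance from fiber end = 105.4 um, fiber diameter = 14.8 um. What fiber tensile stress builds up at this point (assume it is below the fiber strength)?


Force balance: sigma_f * (pi*d^2/4) = tau * (pi*d) * x  ->  sigma_f = 4 * tau * x / d
sigma_f = 4 * 25 * 105.4 / 14.8 = 712.2 MPa

712.2 MPa


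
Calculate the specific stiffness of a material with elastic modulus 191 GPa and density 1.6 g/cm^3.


Specific stiffness = E/rho = 191/1.6 = 119.4 GPa/(g/cm^3)

119.4 GPa/(g/cm^3)


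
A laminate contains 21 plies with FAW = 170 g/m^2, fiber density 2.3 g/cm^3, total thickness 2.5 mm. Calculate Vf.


Vf = n * FAW / (rho_f * h * 1000) = 21 * 170 / (2.3 * 2.5 * 1000) = 0.6209

0.6209


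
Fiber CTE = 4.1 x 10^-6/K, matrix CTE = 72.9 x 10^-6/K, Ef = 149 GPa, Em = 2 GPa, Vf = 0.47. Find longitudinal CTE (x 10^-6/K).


E1 = Ef*Vf + Em*(1-Vf) = 71.09
alpha_1 = (alpha_f*Ef*Vf + alpha_m*Em*(1-Vf))/E1 = 5.13 x 10^-6/K

5.13 x 10^-6/K


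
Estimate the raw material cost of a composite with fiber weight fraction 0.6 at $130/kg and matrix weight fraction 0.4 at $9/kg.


Cost = cost_f*Wf + cost_m*Wm = 130*0.6 + 9*0.4 = $81.6/kg

$81.6/kg


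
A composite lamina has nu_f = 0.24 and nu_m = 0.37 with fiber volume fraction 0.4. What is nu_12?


nu_12 = nu_f*Vf + nu_m*(1-Vf) = 0.24*0.4 + 0.37*0.6 = 0.318

0.318


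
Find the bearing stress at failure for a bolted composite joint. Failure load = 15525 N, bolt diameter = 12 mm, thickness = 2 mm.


sigma_br = F/(d*h) = 15525/(12*2) = 646.9 MPa

646.9 MPa


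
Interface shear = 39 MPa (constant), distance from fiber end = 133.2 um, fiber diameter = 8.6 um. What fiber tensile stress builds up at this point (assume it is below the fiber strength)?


Force balance: sigma_f * (pi*d^2/4) = tau * (pi*d) * x  ->  sigma_f = 4 * tau * x / d
sigma_f = 4 * 39 * 133.2 / 8.6 = 2416.2 MPa

2416.2 MPa


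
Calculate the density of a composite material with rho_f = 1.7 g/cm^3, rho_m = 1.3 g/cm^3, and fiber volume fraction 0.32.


rho_c = rho_f*Vf + rho_m*(1-Vf) = 1.7*0.32 + 1.3*0.68 = 1.428 g/cm^3

1.428 g/cm^3


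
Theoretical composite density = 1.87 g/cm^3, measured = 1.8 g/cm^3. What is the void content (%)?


Void% = (rho_theo - rho_actual)/rho_theo * 100 = (1.87 - 1.8)/1.87 * 100 = 3.74%

3.74%


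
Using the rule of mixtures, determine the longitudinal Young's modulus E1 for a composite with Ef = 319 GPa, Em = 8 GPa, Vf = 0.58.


E1 = Ef*Vf + Em*(1-Vf) = 319*0.58 + 8*0.42 = 188.38 GPa

188.38 GPa


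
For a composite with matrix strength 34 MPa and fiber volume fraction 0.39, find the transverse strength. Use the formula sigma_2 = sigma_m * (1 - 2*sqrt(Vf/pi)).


factor = 1 - 2*sqrt(0.39/pi) = 0.2953
sigma_2 = 34 * 0.2953 = 10.04 MPa

10.04 MPa


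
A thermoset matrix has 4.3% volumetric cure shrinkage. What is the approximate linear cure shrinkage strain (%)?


Linear shrinkage ≈ vol_shrink/3 = 4.3/3 = 1.433%

1.433%


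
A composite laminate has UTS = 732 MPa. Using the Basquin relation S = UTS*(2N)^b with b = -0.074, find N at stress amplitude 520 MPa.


N = 0.5 * (S/UTS)^(1/b) = 0.5 * (520/732)^(1/-0.074) = 50.7962 cycles

50.7962 cycles


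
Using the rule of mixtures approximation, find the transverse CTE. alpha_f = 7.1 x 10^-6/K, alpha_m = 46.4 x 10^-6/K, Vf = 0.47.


alpha_2 = alpha_f*Vf + alpha_m*(1-Vf) = 7.1*0.47 + 46.4*0.53 = 27.9 x 10^-6/K

27.9 x 10^-6/K


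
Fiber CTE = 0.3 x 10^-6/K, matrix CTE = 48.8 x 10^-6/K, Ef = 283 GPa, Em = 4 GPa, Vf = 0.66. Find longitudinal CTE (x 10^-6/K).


E1 = Ef*Vf + Em*(1-Vf) = 188.14
alpha_1 = (alpha_f*Ef*Vf + alpha_m*Em*(1-Vf))/E1 = 0.65 x 10^-6/K

0.65 x 10^-6/K


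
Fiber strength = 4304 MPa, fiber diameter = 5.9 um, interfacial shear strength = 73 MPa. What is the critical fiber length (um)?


Lc = sigma_f * d / (2 * tau_i) = 4304 * 5.9 / (2 * 73) = 173.9 um

173.9 um


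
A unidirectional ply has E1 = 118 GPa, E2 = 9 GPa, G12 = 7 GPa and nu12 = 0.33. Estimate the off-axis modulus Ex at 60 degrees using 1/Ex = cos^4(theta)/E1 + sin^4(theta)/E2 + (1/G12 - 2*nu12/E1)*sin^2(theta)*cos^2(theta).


cos^4(60) = 0.0625, sin^4(60) = 0.5625, sin^2(60)*cos^2(60) = 0.1875
1/G12 - 2*nu12/E1 = 1/7 - 2*0.33/118 = 0.137264 GPa^-1
1/Ex = 0.0625/118 + 0.5625/9 + 0.137264*0.1875 = 0.0887666 GPa^-1
Ex = 11.27 GPa

11.27 GPa


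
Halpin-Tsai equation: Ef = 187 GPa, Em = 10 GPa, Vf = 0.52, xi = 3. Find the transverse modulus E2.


eta = (Ef/Em - 1)/(Ef/Em + xi) = (18.7 - 1)/(18.7 + 3) = 0.8157
E2 = Em*(1+xi*eta*Vf)/(1-eta*Vf) = 39.46 GPa

39.46 GPa


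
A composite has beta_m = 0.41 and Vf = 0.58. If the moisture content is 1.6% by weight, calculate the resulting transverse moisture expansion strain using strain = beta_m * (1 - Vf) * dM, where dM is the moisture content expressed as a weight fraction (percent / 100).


dM = 1.6/100 = 0.016
strain = beta_m * (1-Vf) * dM = 0.41 * 0.42 * 0.016 = 0.0027552

0.0027552


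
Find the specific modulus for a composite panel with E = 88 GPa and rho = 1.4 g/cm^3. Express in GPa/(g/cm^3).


Specific stiffness = E/rho = 88/1.4 = 62.9 GPa/(g/cm^3)

62.9 GPa/(g/cm^3)


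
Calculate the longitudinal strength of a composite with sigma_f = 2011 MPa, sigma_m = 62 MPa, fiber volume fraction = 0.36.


sigma_1 = sigma_f*Vf + sigma_m*(1-Vf) = 2011*0.36 + 62*0.64 = 763.6 MPa

763.6 MPa


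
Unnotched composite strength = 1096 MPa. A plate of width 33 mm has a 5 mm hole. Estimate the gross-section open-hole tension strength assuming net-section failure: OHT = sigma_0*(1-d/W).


OHT = sigma_0*(1-d/W) = 1096*(1-5/33) = 929.9 MPa

929.9 MPa


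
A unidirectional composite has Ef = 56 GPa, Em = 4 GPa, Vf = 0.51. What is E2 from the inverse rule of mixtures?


1/E2 = Vf/Ef + (1-Vf)/Em = 0.51/56 + 0.49/4
E2 = 7.6 GPa

7.6 GPa


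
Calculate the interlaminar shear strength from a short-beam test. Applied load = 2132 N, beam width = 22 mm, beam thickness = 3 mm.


ILSS = 3F/(4bh) = 3*2132/(4*22*3) = 24.23 MPa

24.23 MPa


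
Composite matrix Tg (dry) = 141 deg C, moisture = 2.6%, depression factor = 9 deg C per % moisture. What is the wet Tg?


Tg_wet = Tg_dry - k*moisture = 141 - 9*2.6 = 117.6 deg C

117.6 deg C


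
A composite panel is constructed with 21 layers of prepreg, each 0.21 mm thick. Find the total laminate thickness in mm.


h = n * t_ply = 21 * 0.21 = 4.41 mm

4.41 mm


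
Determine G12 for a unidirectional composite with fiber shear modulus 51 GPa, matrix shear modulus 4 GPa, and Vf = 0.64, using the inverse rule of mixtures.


1/G12 = Vf/Gf + (1-Vf)/Gm = 0.64/51 + 0.36/4
G12 = 9.75 GPa

9.75 GPa


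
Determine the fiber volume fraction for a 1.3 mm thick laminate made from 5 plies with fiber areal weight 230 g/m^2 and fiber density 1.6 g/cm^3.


Vf = n * FAW / (rho_f * h * 1000) = 5 * 230 / (1.6 * 1.3 * 1000) = 0.5529

0.5529


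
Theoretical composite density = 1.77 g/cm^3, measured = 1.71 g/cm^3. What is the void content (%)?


Void% = (rho_theo - rho_actual)/rho_theo * 100 = (1.77 - 1.71)/1.77 * 100 = 3.39%

3.39%


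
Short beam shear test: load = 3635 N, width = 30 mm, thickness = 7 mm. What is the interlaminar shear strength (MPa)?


ILSS = 3F/(4bh) = 3*3635/(4*30*7) = 12.98 MPa

12.98 MPa


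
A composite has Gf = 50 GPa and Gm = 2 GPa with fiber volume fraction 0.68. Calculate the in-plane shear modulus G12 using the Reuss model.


1/G12 = Vf/Gf + (1-Vf)/Gm = 0.68/50 + 0.32/2
G12 = 5.76 GPa

5.76 GPa


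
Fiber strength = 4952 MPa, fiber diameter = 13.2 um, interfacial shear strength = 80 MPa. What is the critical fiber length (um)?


Lc = sigma_f * d / (2 * tau_i) = 4952 * 13.2 / (2 * 80) = 408.5 um

408.5 um


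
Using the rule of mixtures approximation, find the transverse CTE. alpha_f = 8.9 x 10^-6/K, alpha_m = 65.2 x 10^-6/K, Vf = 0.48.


alpha_2 = alpha_f*Vf + alpha_m*(1-Vf) = 8.9*0.48 + 65.2*0.52 = 38.2 x 10^-6/K

38.2 x 10^-6/K


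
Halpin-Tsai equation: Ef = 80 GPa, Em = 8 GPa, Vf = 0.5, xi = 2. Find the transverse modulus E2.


eta = (Ef/Em - 1)/(Ef/Em + xi) = (10.0 - 1)/(10.0 + 2) = 0.75
E2 = Em*(1+xi*eta*Vf)/(1-eta*Vf) = 22.4 GPa

22.4 GPa


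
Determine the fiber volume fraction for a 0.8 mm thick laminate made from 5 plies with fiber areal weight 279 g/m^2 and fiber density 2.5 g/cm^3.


Vf = n * FAW / (rho_f * h * 1000) = 5 * 279 / (2.5 * 0.8 * 1000) = 0.6975

0.6975


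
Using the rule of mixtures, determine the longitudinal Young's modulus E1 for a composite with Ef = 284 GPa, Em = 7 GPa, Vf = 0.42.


E1 = Ef*Vf + Em*(1-Vf) = 284*0.42 + 7*0.58 = 123.34 GPa

123.34 GPa


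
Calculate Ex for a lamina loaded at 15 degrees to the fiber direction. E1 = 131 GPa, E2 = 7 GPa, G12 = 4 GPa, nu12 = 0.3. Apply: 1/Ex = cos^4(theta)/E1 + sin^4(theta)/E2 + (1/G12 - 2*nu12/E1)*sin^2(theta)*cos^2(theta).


cos^4(15) = 0.870513, sin^4(15) = 0.004487, sin^2(15)*cos^2(15) = 0.0625
1/G12 - 2*nu12/E1 = 1/4 - 2*0.3/131 = 0.24542 GPa^-1
1/Ex = 0.870513/131 + 0.004487/7 + 0.24542*0.0625 = 0.0226249 GPa^-1
Ex = 44.2 GPa

44.2 GPa


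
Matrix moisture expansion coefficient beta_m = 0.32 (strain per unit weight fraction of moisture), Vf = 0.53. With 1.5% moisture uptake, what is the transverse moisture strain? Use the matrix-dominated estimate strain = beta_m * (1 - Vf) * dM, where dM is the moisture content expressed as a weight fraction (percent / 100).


dM = 1.5/100 = 0.015
strain = beta_m * (1-Vf) * dM = 0.32 * 0.47 * 0.015 = 0.002256

0.002256


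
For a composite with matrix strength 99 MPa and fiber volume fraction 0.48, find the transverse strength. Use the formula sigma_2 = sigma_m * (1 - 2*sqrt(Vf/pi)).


factor = 1 - 2*sqrt(0.48/pi) = 0.2182
sigma_2 = 99 * 0.2182 = 21.61 MPa

21.61 MPa


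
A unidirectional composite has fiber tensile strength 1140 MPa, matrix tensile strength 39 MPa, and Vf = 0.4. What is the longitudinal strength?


sigma_1 = sigma_f*Vf + sigma_m*(1-Vf) = 1140*0.4 + 39*0.6 = 479.4 MPa

479.4 MPa


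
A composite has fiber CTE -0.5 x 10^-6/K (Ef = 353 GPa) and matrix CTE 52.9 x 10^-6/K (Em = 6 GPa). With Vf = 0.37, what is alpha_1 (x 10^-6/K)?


E1 = Ef*Vf + Em*(1-Vf) = 134.39
alpha_1 = (alpha_f*Ef*Vf + alpha_m*Em*(1-Vf))/E1 = 1.0 x 10^-6/K

1.0 x 10^-6/K


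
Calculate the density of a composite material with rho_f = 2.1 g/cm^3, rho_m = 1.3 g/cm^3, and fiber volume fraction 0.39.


rho_c = rho_f*Vf + rho_m*(1-Vf) = 2.1*0.39 + 1.3*0.61 = 1.612 g/cm^3

1.612 g/cm^3


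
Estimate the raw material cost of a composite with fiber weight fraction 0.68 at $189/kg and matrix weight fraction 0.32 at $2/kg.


Cost = cost_f*Wf + cost_m*Wm = 189*0.68 + 2*0.32 = $129.16/kg

$129.16/kg


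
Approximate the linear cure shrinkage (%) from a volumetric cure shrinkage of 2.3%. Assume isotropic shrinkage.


Linear shrinkage ≈ vol_shrink/3 = 2.3/3 = 0.767%

0.767%


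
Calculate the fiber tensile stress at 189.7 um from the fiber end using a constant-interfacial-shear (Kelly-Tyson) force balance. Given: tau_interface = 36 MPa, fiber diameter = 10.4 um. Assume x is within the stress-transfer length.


Force balance: sigma_f * (pi*d^2/4) = tau * (pi*d) * x  ->  sigma_f = 4 * tau * x / d
sigma_f = 4 * 36 * 189.7 / 10.4 = 2626.6 MPa

2626.6 MPa


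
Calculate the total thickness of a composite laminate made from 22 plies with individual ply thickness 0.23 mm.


h = n * t_ply = 22 * 0.23 = 5.06 mm

5.06 mm


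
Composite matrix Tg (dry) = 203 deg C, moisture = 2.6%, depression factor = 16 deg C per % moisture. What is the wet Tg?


Tg_wet = Tg_dry - k*moisture = 203 - 16*2.6 = 161.4 deg C

161.4 deg C


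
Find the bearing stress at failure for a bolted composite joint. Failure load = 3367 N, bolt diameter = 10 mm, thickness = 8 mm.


sigma_br = F/(d*h) = 3367/(10*8) = 42.1 MPa

42.1 MPa


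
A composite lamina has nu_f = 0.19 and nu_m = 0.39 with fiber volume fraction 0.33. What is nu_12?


nu_12 = nu_f*Vf + nu_m*(1-Vf) = 0.19*0.33 + 0.39*0.67 = 0.324

0.324


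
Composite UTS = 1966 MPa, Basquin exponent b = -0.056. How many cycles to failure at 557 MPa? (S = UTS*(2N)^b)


N = 0.5 * (S/UTS)^(1/b) = 0.5 * (557/1966)^(1/-0.056) = 3.0188e+09 cycles

3.0188e+09 cycles


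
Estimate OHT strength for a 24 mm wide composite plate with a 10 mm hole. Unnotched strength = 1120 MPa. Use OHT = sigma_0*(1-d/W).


OHT = sigma_0*(1-d/W) = 1120*(1-10/24) = 653.3 MPa

653.3 MPa


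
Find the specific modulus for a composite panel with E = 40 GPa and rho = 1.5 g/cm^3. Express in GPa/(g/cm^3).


Specific stiffness = E/rho = 40/1.5 = 26.7 GPa/(g/cm^3)

26.7 GPa/(g/cm^3)


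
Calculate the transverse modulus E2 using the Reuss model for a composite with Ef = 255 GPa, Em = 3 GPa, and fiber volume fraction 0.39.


1/E2 = Vf/Ef + (1-Vf)/Em = 0.39/255 + 0.61/3
E2 = 4.88 GPa

4.88 GPa


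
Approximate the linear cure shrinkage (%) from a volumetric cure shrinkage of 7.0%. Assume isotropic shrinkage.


Linear shrinkage ≈ vol_shrink/3 = 7.0/3 = 2.333%

2.333%


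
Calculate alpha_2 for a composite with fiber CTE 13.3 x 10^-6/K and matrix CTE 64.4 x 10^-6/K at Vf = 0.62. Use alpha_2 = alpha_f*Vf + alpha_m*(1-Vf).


alpha_2 = alpha_f*Vf + alpha_m*(1-Vf) = 13.3*0.62 + 64.4*0.38 = 32.7 x 10^-6/K

32.7 x 10^-6/K


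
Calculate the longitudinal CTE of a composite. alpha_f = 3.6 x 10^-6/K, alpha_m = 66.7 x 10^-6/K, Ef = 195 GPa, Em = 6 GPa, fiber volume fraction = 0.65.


E1 = Ef*Vf + Em*(1-Vf) = 128.85
alpha_1 = (alpha_f*Ef*Vf + alpha_m*Em*(1-Vf))/E1 = 4.63 x 10^-6/K

4.63 x 10^-6/K


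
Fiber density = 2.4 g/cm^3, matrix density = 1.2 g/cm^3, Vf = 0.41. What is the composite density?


rho_c = rho_f*Vf + rho_m*(1-Vf) = 2.4*0.41 + 1.2*0.59 = 1.692 g/cm^3

1.692 g/cm^3


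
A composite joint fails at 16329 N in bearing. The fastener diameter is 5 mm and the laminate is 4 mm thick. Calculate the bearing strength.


sigma_br = F/(d*h) = 16329/(5*4) = 816.5 MPa

816.5 MPa


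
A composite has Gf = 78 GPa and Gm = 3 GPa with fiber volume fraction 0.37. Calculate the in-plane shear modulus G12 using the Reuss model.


1/G12 = Vf/Gf + (1-Vf)/Gm = 0.37/78 + 0.63/3
G12 = 4.66 GPa

4.66 GPa


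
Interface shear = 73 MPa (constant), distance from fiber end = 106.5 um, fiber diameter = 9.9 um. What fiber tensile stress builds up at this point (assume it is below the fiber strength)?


Force balance: sigma_f * (pi*d^2/4) = tau * (pi*d) * x  ->  sigma_f = 4 * tau * x / d
sigma_f = 4 * 73 * 106.5 / 9.9 = 3141.2 MPa

3141.2 MPa


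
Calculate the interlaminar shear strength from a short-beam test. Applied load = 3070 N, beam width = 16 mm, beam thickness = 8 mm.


ILSS = 3F/(4bh) = 3*3070/(4*16*8) = 17.99 MPa

17.99 MPa


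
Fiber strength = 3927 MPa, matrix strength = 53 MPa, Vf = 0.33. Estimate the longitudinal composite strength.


sigma_1 = sigma_f*Vf + sigma_m*(1-Vf) = 3927*0.33 + 53*0.67 = 1331.4 MPa

1331.4 MPa


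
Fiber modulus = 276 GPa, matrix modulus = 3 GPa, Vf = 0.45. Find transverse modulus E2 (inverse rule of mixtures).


1/E2 = Vf/Ef + (1-Vf)/Em = 0.45/276 + 0.55/3
E2 = 5.41 GPa

5.41 GPa


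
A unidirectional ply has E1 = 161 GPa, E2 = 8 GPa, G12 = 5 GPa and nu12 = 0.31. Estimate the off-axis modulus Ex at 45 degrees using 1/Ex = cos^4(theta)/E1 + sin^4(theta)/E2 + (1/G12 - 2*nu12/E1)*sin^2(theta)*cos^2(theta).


cos^4(45) = 0.25, sin^4(45) = 0.25, sin^2(45)*cos^2(45) = 0.25
1/G12 - 2*nu12/E1 = 1/5 - 2*0.31/161 = 0.196149 GPa^-1
1/Ex = 0.25/161 + 0.25/8 + 0.196149*0.25 = 0.0818401 GPa^-1
Ex = 12.22 GPa

12.22 GPa


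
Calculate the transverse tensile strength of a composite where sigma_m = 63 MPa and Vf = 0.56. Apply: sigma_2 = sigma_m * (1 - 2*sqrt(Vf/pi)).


factor = 1 - 2*sqrt(0.56/pi) = 0.1556
sigma_2 = 63 * 0.1556 = 9.8 MPa

9.8 MPa


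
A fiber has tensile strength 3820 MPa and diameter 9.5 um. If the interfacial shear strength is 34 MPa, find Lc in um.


Lc = sigma_f * d / (2 * tau_i) = 3820 * 9.5 / (2 * 34) = 533.7 um

533.7 um


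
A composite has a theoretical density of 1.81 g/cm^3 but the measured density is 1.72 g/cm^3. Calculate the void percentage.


Void% = (rho_theo - rho_actual)/rho_theo * 100 = (1.81 - 1.72)/1.81 * 100 = 4.97%

4.97%


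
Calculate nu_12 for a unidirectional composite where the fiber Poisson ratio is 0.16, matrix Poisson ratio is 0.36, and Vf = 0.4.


nu_12 = nu_f*Vf + nu_m*(1-Vf) = 0.16*0.4 + 0.36*0.6 = 0.28

0.28


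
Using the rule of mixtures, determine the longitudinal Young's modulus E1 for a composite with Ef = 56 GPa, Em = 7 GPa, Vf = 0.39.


E1 = Ef*Vf + Em*(1-Vf) = 56*0.39 + 7*0.61 = 26.11 GPa

26.11 GPa


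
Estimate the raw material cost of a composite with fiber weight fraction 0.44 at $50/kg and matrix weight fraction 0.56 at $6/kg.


Cost = cost_f*Wf + cost_m*Wm = 50*0.44 + 6*0.56 = $25.36/kg

$25.36/kg


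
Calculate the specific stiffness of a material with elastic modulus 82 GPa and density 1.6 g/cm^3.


Specific stiffness = E/rho = 82/1.6 = 51.3 GPa/(g/cm^3)

51.3 GPa/(g/cm^3)


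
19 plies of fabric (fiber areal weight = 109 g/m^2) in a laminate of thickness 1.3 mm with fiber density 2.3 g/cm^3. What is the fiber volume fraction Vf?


Vf = n * FAW / (rho_f * h * 1000) = 19 * 109 / (2.3 * 1.3 * 1000) = 0.6926

0.6926


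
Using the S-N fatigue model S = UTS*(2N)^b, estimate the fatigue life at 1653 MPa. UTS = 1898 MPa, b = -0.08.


N = 0.5 * (S/UTS)^(1/b) = 0.5 * (1653/1898)^(1/-0.08) = 2.8136 cycles

2.8136 cycles


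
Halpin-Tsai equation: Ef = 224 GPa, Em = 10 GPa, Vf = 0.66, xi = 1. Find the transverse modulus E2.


eta = (Ef/Em - 1)/(Ef/Em + xi) = (22.4 - 1)/(22.4 + 1) = 0.9145
E2 = Em*(1+xi*eta*Vf)/(1-eta*Vf) = 40.45 GPa

40.45 GPa


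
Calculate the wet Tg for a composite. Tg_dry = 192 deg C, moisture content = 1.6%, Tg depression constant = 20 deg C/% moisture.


Tg_wet = Tg_dry - k*moisture = 192 - 20*1.6 = 160.0 deg C

160.0 deg C


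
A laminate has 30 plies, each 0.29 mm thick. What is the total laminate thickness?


h = n * t_ply = 30 * 0.29 = 8.7 mm

8.7 mm


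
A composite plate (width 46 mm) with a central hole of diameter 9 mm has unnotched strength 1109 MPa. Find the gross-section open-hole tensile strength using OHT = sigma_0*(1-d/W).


OHT = sigma_0*(1-d/W) = 1109*(1-9/46) = 892.0 MPa

892.0 MPa


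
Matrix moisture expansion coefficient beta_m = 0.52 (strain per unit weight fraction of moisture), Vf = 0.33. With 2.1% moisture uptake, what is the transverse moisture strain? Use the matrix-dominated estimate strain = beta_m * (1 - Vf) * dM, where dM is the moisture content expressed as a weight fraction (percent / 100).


dM = 2.1/100 = 0.021
strain = beta_m * (1-Vf) * dM = 0.52 * 0.67 * 0.021 = 0.0073164

0.0073164


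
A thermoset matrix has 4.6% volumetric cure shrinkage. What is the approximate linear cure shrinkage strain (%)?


Linear shrinkage ≈ vol_shrink/3 = 4.6/3 = 1.533%

1.533%


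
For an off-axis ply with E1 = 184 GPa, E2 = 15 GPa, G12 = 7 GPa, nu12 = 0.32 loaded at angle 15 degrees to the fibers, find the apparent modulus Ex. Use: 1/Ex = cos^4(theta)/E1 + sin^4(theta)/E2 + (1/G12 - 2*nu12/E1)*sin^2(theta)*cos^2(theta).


cos^4(15) = 0.870513, sin^4(15) = 0.004487, sin^2(15)*cos^2(15) = 0.0625
1/G12 - 2*nu12/E1 = 1/7 - 2*0.32/184 = 0.139379 GPa^-1
1/Ex = 0.870513/184 + 0.004487/15 + 0.139379*0.0625 = 0.0137414 GPa^-1
Ex = 72.77 GPa

72.77 GPa


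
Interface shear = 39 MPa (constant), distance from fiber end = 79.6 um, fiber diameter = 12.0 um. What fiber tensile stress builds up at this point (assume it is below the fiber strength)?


Force balance: sigma_f * (pi*d^2/4) = tau * (pi*d) * x  ->  sigma_f = 4 * tau * x / d
sigma_f = 4 * 39 * 79.6 / 12.0 = 1034.8 MPa

1034.8 MPa


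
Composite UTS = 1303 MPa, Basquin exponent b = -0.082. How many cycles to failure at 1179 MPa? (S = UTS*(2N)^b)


N = 0.5 * (S/UTS)^(1/b) = 0.5 * (1179/1303)^(1/-0.082) = 1.6928 cycles

1.6928 cycles


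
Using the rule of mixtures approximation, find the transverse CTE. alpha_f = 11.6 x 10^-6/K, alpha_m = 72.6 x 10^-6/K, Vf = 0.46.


alpha_2 = alpha_f*Vf + alpha_m*(1-Vf) = 11.6*0.46 + 72.6*0.54 = 44.5 x 10^-6/K

44.5 x 10^-6/K


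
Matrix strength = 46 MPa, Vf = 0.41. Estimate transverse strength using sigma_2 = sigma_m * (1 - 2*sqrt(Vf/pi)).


factor = 1 - 2*sqrt(0.41/pi) = 0.2775
sigma_2 = 46 * 0.2775 = 12.76 MPa

12.76 MPa


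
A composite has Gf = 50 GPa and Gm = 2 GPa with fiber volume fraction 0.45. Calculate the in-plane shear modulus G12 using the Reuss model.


1/G12 = Vf/Gf + (1-Vf)/Gm = 0.45/50 + 0.55/2
G12 = 3.52 GPa

3.52 GPa


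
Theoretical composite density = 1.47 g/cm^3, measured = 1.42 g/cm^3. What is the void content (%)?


Void% = (rho_theo - rho_actual)/rho_theo * 100 = (1.47 - 1.42)/1.47 * 100 = 3.4%

3.4%


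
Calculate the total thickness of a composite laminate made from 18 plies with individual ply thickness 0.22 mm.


h = n * t_ply = 18 * 0.22 = 3.96 mm

3.96 mm


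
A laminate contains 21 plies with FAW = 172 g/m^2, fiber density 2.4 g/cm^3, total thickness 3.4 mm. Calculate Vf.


Vf = n * FAW / (rho_f * h * 1000) = 21 * 172 / (2.4 * 3.4 * 1000) = 0.4426

0.4426


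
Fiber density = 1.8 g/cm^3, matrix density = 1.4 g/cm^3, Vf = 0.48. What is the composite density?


rho_c = rho_f*Vf + rho_m*(1-Vf) = 1.8*0.48 + 1.4*0.52 = 1.592 g/cm^3

1.592 g/cm^3


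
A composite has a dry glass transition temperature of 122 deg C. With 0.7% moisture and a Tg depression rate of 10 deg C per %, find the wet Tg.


Tg_wet = Tg_dry - k*moisture = 122 - 10*0.7 = 115.0 deg C

115.0 deg C


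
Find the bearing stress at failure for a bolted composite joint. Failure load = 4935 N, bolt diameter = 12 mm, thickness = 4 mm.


sigma_br = F/(d*h) = 4935/(12*4) = 102.8 MPa

102.8 MPa


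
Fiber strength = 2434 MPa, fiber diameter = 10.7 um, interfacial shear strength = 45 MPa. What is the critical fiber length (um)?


Lc = sigma_f * d / (2 * tau_i) = 2434 * 10.7 / (2 * 45) = 289.4 um

289.4 um


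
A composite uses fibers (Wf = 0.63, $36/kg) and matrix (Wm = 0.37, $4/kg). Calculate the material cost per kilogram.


Cost = cost_f*Wf + cost_m*Wm = 36*0.63 + 4*0.37 = $24.16/kg

$24.16/kg


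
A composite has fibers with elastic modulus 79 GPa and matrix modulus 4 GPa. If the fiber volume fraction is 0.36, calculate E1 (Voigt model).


E1 = Ef*Vf + Em*(1-Vf) = 79*0.36 + 4*0.64 = 31.0 GPa

31.0 GPa


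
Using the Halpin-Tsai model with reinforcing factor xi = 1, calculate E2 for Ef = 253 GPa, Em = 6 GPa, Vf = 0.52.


eta = (Ef/Em - 1)/(Ef/Em + xi) = (42.1667 - 1)/(42.1667 + 1) = 0.9537
E2 = Em*(1+xi*eta*Vf)/(1-eta*Vf) = 17.81 GPa

17.81 GPa


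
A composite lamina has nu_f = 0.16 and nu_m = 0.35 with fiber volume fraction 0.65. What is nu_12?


nu_12 = nu_f*Vf + nu_m*(1-Vf) = 0.16*0.65 + 0.35*0.35 = 0.2265

0.2265


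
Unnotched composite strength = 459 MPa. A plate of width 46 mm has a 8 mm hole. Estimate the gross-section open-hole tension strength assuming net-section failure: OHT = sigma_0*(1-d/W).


OHT = sigma_0*(1-d/W) = 459*(1-8/46) = 379.2 MPa

379.2 MPa


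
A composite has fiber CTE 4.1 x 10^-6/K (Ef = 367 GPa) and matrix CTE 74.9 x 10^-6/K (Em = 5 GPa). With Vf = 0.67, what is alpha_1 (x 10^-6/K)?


E1 = Ef*Vf + Em*(1-Vf) = 247.54
alpha_1 = (alpha_f*Ef*Vf + alpha_m*Em*(1-Vf))/E1 = 4.57 x 10^-6/K

4.57 x 10^-6/K


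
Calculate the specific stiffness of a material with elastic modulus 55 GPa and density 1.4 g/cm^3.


Specific stiffness = E/rho = 55/1.4 = 39.3 GPa/(g/cm^3)

39.3 GPa/(g/cm^3)


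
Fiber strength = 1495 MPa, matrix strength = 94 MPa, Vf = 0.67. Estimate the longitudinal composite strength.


sigma_1 = sigma_f*Vf + sigma_m*(1-Vf) = 1495*0.67 + 94*0.33 = 1032.7 MPa

1032.7 MPa


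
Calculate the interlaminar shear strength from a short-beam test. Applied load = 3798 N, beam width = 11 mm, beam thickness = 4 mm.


ILSS = 3F/(4bh) = 3*3798/(4*11*4) = 64.74 MPa

64.74 MPa


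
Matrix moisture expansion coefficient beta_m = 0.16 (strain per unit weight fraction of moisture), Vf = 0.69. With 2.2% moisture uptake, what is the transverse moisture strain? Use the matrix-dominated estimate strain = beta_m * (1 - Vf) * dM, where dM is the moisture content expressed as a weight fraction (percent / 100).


dM = 2.2/100 = 0.022
strain = beta_m * (1-Vf) * dM = 0.16 * 0.31 * 0.022 = 0.0010912

0.0010912


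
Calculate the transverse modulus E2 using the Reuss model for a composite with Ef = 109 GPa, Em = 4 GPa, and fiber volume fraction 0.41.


1/E2 = Vf/Ef + (1-Vf)/Em = 0.41/109 + 0.59/4
E2 = 6.61 GPa

6.61 GPa


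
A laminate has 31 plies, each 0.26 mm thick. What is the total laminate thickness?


h = n * t_ply = 31 * 0.26 = 8.06 mm

8.06 mm


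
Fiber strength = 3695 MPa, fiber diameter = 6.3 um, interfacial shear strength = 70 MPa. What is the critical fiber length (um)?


Lc = sigma_f * d / (2 * tau_i) = 3695 * 6.3 / (2 * 70) = 166.3 um

166.3 um


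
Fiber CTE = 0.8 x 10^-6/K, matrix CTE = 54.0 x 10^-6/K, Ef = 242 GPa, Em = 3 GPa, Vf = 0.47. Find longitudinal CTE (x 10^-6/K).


E1 = Ef*Vf + Em*(1-Vf) = 115.33
alpha_1 = (alpha_f*Ef*Vf + alpha_m*Em*(1-Vf))/E1 = 1.53 x 10^-6/K

1.53 x 10^-6/K


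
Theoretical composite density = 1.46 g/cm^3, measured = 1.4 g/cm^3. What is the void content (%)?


Void% = (rho_theo - rho_actual)/rho_theo * 100 = (1.46 - 1.4)/1.46 * 100 = 4.11%

4.11%


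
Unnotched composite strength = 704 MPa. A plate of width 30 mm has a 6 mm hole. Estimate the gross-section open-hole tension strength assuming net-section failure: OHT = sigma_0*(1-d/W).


OHT = sigma_0*(1-d/W) = 704*(1-6/30) = 563.2 MPa

563.2 MPa


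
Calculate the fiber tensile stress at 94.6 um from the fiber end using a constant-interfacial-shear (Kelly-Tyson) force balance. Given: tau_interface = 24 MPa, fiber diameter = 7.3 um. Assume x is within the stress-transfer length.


Force balance: sigma_f * (pi*d^2/4) = tau * (pi*d) * x  ->  sigma_f = 4 * tau * x / d
sigma_f = 4 * 24 * 94.6 / 7.3 = 1244.1 MPa

1244.1 MPa


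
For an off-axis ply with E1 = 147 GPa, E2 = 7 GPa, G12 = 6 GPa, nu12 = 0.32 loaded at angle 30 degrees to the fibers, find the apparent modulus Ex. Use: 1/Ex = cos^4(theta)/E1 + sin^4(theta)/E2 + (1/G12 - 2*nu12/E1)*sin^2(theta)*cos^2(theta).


cos^4(30) = 0.5625, sin^4(30) = 0.0625, sin^2(30)*cos^2(30) = 0.1875
1/G12 - 2*nu12/E1 = 1/6 - 2*0.32/147 = 0.162313 GPa^-1
1/Ex = 0.5625/147 + 0.0625/7 + 0.162313*0.1875 = 0.0431888 GPa^-1
Ex = 23.15 GPa

23.15 GPa


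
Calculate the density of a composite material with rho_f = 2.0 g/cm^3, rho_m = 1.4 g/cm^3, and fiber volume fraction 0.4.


rho_c = rho_f*Vf + rho_m*(1-Vf) = 2.0*0.4 + 1.4*0.6 = 1.64 g/cm^3

1.64 g/cm^3


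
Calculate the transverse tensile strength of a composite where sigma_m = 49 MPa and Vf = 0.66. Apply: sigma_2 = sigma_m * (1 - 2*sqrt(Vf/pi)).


factor = 1 - 2*sqrt(0.66/pi) = 0.0833
sigma_2 = 49 * 0.0833 = 4.08 MPa

4.08 MPa


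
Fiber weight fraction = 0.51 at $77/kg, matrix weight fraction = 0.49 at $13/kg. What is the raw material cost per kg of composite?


Cost = cost_f*Wf + cost_m*Wm = 77*0.51 + 13*0.49 = $45.64/kg

$45.64/kg


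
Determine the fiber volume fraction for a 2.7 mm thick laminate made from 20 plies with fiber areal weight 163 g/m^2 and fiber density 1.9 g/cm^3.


Vf = n * FAW / (rho_f * h * 1000) = 20 * 163 / (1.9 * 2.7 * 1000) = 0.6355

0.6355


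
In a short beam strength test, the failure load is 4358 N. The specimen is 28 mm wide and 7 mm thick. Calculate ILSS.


ILSS = 3F/(4bh) = 3*4358/(4*28*7) = 16.68 MPa

16.68 MPa


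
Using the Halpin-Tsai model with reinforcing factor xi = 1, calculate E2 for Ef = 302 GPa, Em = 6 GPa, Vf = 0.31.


eta = (Ef/Em - 1)/(Ef/Em + xi) = (50.3333 - 1)/(50.3333 + 1) = 0.961
E2 = Em*(1+xi*eta*Vf)/(1-eta*Vf) = 11.09 GPa

11.09 GPa


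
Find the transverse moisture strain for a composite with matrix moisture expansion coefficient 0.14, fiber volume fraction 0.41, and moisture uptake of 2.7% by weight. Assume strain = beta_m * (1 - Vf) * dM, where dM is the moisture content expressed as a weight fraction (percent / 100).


dM = 2.7/100 = 0.027
strain = beta_m * (1-Vf) * dM = 0.14 * 0.59 * 0.027 = 0.0022302

0.0022302


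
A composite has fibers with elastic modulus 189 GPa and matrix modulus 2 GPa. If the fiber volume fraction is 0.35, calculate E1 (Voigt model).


E1 = Ef*Vf + Em*(1-Vf) = 189*0.35 + 2*0.65 = 67.45 GPa

67.45 GPa


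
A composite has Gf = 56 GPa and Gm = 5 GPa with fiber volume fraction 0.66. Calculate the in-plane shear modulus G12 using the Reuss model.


1/G12 = Vf/Gf + (1-Vf)/Gm = 0.66/56 + 0.34/5
G12 = 12.53 GPa

12.53 GPa


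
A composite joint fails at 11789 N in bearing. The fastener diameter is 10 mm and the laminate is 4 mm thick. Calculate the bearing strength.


sigma_br = F/(d*h) = 11789/(10*4) = 294.7 MPa

294.7 MPa


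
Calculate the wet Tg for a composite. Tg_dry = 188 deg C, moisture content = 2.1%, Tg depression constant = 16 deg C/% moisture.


Tg_wet = Tg_dry - k*moisture = 188 - 16*2.1 = 154.4 deg C

154.4 deg C


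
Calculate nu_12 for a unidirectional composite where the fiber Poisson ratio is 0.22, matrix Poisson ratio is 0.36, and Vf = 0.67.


nu_12 = nu_f*Vf + nu_m*(1-Vf) = 0.22*0.67 + 0.36*0.33 = 0.2662

0.2662


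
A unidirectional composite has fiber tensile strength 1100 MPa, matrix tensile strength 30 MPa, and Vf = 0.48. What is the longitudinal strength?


sigma_1 = sigma_f*Vf + sigma_m*(1-Vf) = 1100*0.48 + 30*0.52 = 543.6 MPa

543.6 MPa


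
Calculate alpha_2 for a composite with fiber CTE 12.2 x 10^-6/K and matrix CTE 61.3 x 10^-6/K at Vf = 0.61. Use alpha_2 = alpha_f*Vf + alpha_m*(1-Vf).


alpha_2 = alpha_f*Vf + alpha_m*(1-Vf) = 12.2*0.61 + 61.3*0.39 = 31.3 x 10^-6/K

31.3 x 10^-6/K


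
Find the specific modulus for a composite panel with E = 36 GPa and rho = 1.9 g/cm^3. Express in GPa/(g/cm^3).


Specific stiffness = E/rho = 36/1.9 = 18.9 GPa/(g/cm^3)

18.9 GPa/(g/cm^3)


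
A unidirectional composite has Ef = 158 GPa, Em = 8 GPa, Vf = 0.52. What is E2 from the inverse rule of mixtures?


1/E2 = Vf/Ef + (1-Vf)/Em = 0.52/158 + 0.48/8
E2 = 15.8 GPa

15.8 GPa


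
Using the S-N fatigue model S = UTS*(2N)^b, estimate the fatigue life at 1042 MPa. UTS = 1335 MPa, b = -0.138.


N = 0.5 * (S/UTS)^(1/b) = 0.5 * (1042/1335)^(1/-0.138) = 3.0115 cycles

3.0115 cycles


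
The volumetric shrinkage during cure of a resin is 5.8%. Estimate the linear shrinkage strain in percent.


Linear shrinkage ≈ vol_shrink/3 = 5.8/3 = 1.933%

1.933%


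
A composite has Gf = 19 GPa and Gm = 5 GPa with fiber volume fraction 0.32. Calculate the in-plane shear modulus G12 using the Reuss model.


1/G12 = Vf/Gf + (1-Vf)/Gm = 0.32/19 + 0.68/5
G12 = 6.54 GPa

6.54 GPa


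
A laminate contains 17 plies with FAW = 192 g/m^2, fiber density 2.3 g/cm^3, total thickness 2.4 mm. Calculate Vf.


Vf = n * FAW / (rho_f * h * 1000) = 17 * 192 / (2.3 * 2.4 * 1000) = 0.5913

0.5913


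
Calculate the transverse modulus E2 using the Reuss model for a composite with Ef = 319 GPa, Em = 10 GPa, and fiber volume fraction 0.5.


1/E2 = Vf/Ef + (1-Vf)/Em = 0.5/319 + 0.5/10
E2 = 19.39 GPa

19.39 GPa


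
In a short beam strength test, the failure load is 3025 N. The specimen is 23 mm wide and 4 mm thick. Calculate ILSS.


ILSS = 3F/(4bh) = 3*3025/(4*23*4) = 24.66 MPa

24.66 MPa


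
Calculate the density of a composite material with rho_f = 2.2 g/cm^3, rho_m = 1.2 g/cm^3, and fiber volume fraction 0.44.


rho_c = rho_f*Vf + rho_m*(1-Vf) = 2.2*0.44 + 1.2*0.56 = 1.64 g/cm^3

1.64 g/cm^3


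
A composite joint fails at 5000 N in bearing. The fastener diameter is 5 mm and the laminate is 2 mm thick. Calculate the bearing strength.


sigma_br = F/(d*h) = 5000/(5*2) = 500.0 MPa

500.0 MPa


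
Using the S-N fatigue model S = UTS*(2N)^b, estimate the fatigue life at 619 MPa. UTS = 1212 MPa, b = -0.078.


N = 0.5 * (S/UTS)^(1/b) = 0.5 * (619/1212)^(1/-0.078) = 2755.1745 cycles

2755.1745 cycles


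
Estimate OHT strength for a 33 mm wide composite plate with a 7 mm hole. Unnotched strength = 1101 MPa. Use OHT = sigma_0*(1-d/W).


OHT = sigma_0*(1-d/W) = 1101*(1-7/33) = 867.5 MPa

867.5 MPa


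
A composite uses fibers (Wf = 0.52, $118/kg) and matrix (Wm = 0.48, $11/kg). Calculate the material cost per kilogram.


Cost = cost_f*Wf + cost_m*Wm = 118*0.52 + 11*0.48 = $66.64/kg

$66.64/kg


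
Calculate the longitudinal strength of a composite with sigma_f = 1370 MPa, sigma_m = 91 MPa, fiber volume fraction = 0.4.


sigma_1 = sigma_f*Vf + sigma_m*(1-Vf) = 1370*0.4 + 91*0.6 = 602.6 MPa

602.6 MPa


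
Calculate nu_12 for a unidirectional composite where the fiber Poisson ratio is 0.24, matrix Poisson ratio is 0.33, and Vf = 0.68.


nu_12 = nu_f*Vf + nu_m*(1-Vf) = 0.24*0.68 + 0.33*0.32 = 0.2688

0.2688


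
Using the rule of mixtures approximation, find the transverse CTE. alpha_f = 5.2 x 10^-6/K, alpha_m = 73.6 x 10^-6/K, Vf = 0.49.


alpha_2 = alpha_f*Vf + alpha_m*(1-Vf) = 5.2*0.49 + 73.6*0.51 = 40.1 x 10^-6/K

40.1 x 10^-6/K


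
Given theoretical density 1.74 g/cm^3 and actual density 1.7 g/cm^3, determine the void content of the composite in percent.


Void% = (rho_theo - rho_actual)/rho_theo * 100 = (1.74 - 1.7)/1.74 * 100 = 2.3%

2.3%


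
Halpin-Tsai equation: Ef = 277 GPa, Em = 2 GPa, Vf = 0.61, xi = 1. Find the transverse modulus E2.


eta = (Ef/Em - 1)/(Ef/Em + xi) = (138.5 - 1)/(138.5 + 1) = 0.9857
E2 = Em*(1+xi*eta*Vf)/(1-eta*Vf) = 8.03 GPa

8.03 GPa


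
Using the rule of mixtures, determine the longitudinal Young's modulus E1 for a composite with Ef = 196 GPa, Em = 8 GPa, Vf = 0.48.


E1 = Ef*Vf + Em*(1-Vf) = 196*0.48 + 8*0.52 = 98.24 GPa

98.24 GPa


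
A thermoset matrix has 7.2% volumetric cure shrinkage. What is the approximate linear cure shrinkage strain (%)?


Linear shrinkage ≈ vol_shrink/3 = 7.2/3 = 2.4%

2.4%


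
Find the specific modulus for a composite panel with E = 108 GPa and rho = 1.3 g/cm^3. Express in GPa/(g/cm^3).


Specific stiffness = E/rho = 108/1.3 = 83.1 GPa/(g/cm^3)

83.1 GPa/(g/cm^3)


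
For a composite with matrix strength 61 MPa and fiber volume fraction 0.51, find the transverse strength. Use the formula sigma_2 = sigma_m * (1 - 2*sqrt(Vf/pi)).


factor = 1 - 2*sqrt(0.51/pi) = 0.1942
sigma_2 = 61 * 0.1942 = 11.84 MPa

11.84 MPa


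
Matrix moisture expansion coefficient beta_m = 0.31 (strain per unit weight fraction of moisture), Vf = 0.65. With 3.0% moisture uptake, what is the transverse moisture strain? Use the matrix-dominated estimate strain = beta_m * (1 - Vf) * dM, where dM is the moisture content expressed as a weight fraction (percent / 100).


dM = 3.0/100 = 0.03
strain = beta_m * (1-Vf) * dM = 0.31 * 0.35 * 0.03 = 0.003255

0.003255


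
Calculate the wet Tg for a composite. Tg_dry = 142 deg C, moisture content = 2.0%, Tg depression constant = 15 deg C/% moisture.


Tg_wet = Tg_dry - k*moisture = 142 - 15*2.0 = 112.0 deg C

112.0 deg C


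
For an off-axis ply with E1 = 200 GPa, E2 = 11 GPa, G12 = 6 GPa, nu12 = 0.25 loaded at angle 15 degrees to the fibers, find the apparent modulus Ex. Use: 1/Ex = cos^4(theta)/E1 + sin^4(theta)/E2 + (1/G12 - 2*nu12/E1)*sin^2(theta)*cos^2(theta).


cos^4(15) = 0.870513, sin^4(15) = 0.004487, sin^2(15)*cos^2(15) = 0.0625
1/G12 - 2*nu12/E1 = 1/6 - 2*0.25/200 = 0.164167 GPa^-1
1/Ex = 0.870513/200 + 0.004487/11 + 0.164167*0.0625 = 0.0150209 GPa^-1
Ex = 66.57 GPa

66.57 GPa


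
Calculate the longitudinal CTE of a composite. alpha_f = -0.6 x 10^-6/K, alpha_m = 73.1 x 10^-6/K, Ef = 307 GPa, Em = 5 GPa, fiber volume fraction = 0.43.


E1 = Ef*Vf + Em*(1-Vf) = 134.86
alpha_1 = (alpha_f*Ef*Vf + alpha_m*Em*(1-Vf))/E1 = 0.96 x 10^-6/K

0.96 x 10^-6/K


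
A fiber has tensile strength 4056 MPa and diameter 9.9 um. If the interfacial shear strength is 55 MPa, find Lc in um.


Lc = sigma_f * d / (2 * tau_i) = 4056 * 9.9 / (2 * 55) = 365.0 um

365.0 um


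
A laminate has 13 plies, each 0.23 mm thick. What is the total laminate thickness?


h = n * t_ply = 13 * 0.23 = 2.99 mm

2.99 mm


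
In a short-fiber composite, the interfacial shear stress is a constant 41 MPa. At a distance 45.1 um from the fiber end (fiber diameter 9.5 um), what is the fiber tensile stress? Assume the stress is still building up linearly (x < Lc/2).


Force balance: sigma_f * (pi*d^2/4) = tau * (pi*d) * x  ->  sigma_f = 4 * tau * x / d
sigma_f = 4 * 41 * 45.1 / 9.5 = 778.6 MPa

778.6 MPa
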